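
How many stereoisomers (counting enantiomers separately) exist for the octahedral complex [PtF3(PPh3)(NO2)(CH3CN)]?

5

The six octahedral sites form three mutually perpendicular trans pairs.
There are 4 geometric isomers: F mer (3 arrangements); F fac (chiral).
One of these lacks any improper symmetry element and so occurs as an enantiomeric pair, giving 4 + 1 = 5 stereoisomers in total.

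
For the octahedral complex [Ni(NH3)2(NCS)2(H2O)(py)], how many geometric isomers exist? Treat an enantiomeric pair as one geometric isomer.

6

In an octahedral complex each vertex has one trans partner and four cis neighbours.
There are 6 geometric isomers: NH3 cis, NCS cis (3 arrangements, 2 chiral); NH3 trans, NCS cis; NH3 cis, NCS trans; NH3 trans, NCS trans.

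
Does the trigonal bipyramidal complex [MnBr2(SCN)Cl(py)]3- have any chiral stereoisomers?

In a trigonal bipyramid the two axial positions differ from the three equatorial ones.
Systematic enumeration (placing each ligand type in turn and discarding arrangements equivalent by rotation or reflection) gives 7 geometric isomers.
Of these, 3 lack any improper symmetry element and so occur as enantiomeric pairs, giving 7 + 3 = 10 stereoisomers in total.

yes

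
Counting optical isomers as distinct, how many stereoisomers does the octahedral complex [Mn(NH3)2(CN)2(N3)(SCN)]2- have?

In an octahedral complex each vertex has one trans partner and four cis neighbours.
Working through the distinct placements yields 6 geometric isomers: NH3 cis, CN trans; NH3 trans, CN trans; NH3 cis, CN cis (3 arrangements, 2 chiral); NH3 trans, CN cis.
Of these, 2 lack any improper symmetry element and so occur as enantiomeric pairs, giving 6 + 2 = 8 stereoisomers in total.

8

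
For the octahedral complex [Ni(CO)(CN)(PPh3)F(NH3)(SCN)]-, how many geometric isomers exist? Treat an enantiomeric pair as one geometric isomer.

15

Placing the ligands in turn and identifying arrangements related by rotation or reflection leaves 15 distinct geometric isomers.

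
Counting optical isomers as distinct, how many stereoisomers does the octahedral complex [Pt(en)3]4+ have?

2

In an octahedral complex each vertex has one trans partner and four cis neighbours.
Each en is bidentate and must span two cis positions.
Only one geometric arrangement is possible; it has no improper symmetry element, so it exists as a pair of enantiomers (2 stereoisomers).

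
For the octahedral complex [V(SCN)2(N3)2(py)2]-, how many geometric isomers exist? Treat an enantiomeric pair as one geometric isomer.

Systematic placement gives 5 geometric isomers: SCN trans, N3 trans, py trans; SCN cis, N3 trans, py cis; SCN cis, N3 cis, py trans; SCN cis, N3 cis, py cis (chiral); SCN trans, N3 cis, py cis.

5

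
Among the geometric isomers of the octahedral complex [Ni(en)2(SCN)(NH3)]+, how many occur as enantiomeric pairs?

1

In an octahedral complex each vertex has one trans partner and four cis neighbours.
Each en is bidentate and must span two cis positions.
Working through the distinct placements yields 2 geometric isomers: SCN and NH3 mutually trans; SCN and NH3 mutually cis (chiral).
One of these lacks any improper symmetry element and so occurs as an enantiomeric pair, giving 2 + 1 = 3 stereoisomers in total.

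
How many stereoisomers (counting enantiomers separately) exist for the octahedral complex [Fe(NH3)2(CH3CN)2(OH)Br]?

8

There are 6 geometric isomers: NH3 cis, CH3CN cis (3 arrangements, 2 chiral); NH3 trans, CH3CN cis; NH3 cis, CH3CN trans; NH3 trans, CH3CN trans.
Of these, 2 lack any improper symmetry element and so occur as enantiomeric pairs, giving 6 + 2 = 8 stereoisomers in total.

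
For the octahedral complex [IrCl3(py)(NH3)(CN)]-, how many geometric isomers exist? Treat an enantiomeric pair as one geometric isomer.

4

In an octahedral complex each vertex has one trans partner and four cis neighbours.
Working through the distinct placements yields 4 geometric isomers: Cl mer (3 arrangements); Cl fac (chiral).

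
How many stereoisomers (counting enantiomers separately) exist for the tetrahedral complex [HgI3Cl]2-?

Only one geometric arrangement is possible.

1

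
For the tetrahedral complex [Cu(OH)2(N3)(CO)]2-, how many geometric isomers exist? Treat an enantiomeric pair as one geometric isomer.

All four vertices of a tetrahedron are equivalent and mutually adjacent, so cis/trans isomerism cannot arise.
Only one geometric arrangement is possible.

1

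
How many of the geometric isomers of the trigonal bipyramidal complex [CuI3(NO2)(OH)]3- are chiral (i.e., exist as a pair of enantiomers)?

0

In a trigonal bipyramid the two axial positions differ from the three equatorial ones.
Working through the distinct placements yields 4 geometric isomers: NO2 equatorial, OH equatorial; NO2 axial, OH equatorial; NO2 equatorial, OH axial; NO2 axial, OH axial.
Each arrangement has an internal mirror plane or centre of symmetry, so none is chiral.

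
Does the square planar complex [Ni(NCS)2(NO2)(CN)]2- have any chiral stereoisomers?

A square has two trans pairs of vertices; adjacent vertices are cis.
The distinct arrangements are (2 in all): NCS cis; NCS trans.
Each arrangement has an internal mirror plane or centre of symmetry, so none is chiral.

no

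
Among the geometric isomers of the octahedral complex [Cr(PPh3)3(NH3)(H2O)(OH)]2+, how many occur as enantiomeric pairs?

Systematic placement gives 4 geometric isomers: PPh3 mer (3 arrangements); PPh3 fac (chiral).
One of these lacks any improper symmetry element and so occurs as an enantiomeric pair, giving 4 + 1 = 5 stereoisomers in total.

1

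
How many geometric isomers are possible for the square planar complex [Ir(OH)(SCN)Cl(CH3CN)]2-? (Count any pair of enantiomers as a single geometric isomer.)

In a square planar complex each vertex has one trans partner and two cis neighbours.
The distinct arrangements are (3 in all): (CH3CN/OH trans, Cl/SCN trans); (CH3CN/SCN trans, Cl/OH trans); (CH3CN/Cl trans, OH/SCN trans).

3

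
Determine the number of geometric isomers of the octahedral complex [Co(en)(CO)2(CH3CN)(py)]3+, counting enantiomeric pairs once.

The six octahedral sites form three mutually perpendicular trans pairs.
Each en is bidentate and must span two cis positions.
There are 4 geometric isomers: CO cis (3 arrangements, 2 chiral); CO trans.

4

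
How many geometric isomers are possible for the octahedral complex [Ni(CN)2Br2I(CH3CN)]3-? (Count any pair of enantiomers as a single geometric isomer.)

There are 6 geometric isomers: CN cis, Br trans; CN trans, Br trans; CN cis, Br cis (3 arrangements, 2 chiral); CN trans, Br cis.

6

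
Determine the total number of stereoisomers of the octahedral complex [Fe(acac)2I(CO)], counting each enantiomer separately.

Each acac is bidentate and must span two cis positions.
Systematic placement gives 2 geometric isomers: I and CO mutually trans; I and CO mutually cis (chiral).
One of these lacks any improper symmetry element and so occurs as an enantiomeric pair, giving 2 + 1 = 3 stereoisomers in total.

3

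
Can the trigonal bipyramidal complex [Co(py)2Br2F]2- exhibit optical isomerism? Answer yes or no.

A trigonal bipyramid has two axial and three equatorial sites, which are chemically inequivalent.
Systematic enumeration (placing each ligand type in turn and discarding arrangements equivalent by rotation or reflection) gives 5 geometric isomers.
One of these lacks any improper symmetry element and so occurs as an enantiomeric pair, giving 5 + 1 = 6 stereoisomers in total.

yes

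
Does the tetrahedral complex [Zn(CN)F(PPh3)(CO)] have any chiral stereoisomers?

In a tetrahedral complex all four positions are equivalent and every pair of ligands is adjacent — there is no cis/trans distinction.
Only one geometric arrangement is possible; it has no improper symmetry element, so it exists as a pair of enantiomers (2 stereoisomers).

yes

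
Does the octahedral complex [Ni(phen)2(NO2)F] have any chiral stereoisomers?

yes

An octahedron has six vertices in three trans pairs; every non-trans pair is cis.
Each phen is bidentate and must span two cis positions.
The distinct arrangements are (2 in all): NO2 and F mutually trans; NO2 and F mutually cis (chiral).
One of these lacks any improper symmetry element and so occurs as an enantiomeric pair, giving 2 + 1 = 3 stereoisomers in total.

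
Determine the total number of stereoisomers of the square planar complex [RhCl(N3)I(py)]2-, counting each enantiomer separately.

In a square planar complex each vertex has one trans partner and two cis neighbours.
Systematic placement gives 3 geometric isomers: (Cl/N3 trans, I/py trans); (Cl/py trans, I/N3 trans); (Cl/I trans, N3/py trans).
Each arrangement has an internal mirror plane or centre of symmetry, so none is chiral.

3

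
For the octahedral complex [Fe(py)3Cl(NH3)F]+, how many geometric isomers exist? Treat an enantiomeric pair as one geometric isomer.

An octahedron has six vertices in three trans pairs; every non-trans pair is cis.
There are 4 geometric isomers: py mer (3 arrangements); py fac (chiral).

4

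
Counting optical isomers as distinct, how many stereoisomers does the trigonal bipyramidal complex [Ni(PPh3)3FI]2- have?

4

In a trigonal bipyramid the two axial positions differ from the three equatorial ones.
Systematic placement gives 4 geometric isomers: F axial, I axial; F axial, I equatorial; F equatorial, I axial; F equatorial, I equatorial.
Each arrangement has an internal mirror plane or centre of symmetry, so none is chiral.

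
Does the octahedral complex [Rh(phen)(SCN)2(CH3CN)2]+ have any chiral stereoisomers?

The six octahedral sites form three mutually perpendicular trans pairs.
Each phen is bidentate and must span two cis positions.
The distinct arrangements are (3 in all): SCN cis, CH3CN trans; SCN cis, CH3CN cis (chiral); SCN trans, CH3CN cis.
One of these lacks any improper symmetry element and so occurs as an enantiomeric pair, giving 3 + 1 = 4 stereoisomers in total.

yes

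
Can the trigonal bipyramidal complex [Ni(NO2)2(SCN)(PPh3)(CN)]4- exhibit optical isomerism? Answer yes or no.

yes

A trigonal bipyramid has two axial and three equatorial sites, which are chemically inequivalent.
Systematic enumeration (placing each ligand type in turn and discarding arrangements equivalent by rotation or reflection) gives 7 geometric isomers.
Of these, 3 lack any improper symmetry element and so occur as enantiomeric pairs, giving 7 + 3 = 10 stereoisomers in total.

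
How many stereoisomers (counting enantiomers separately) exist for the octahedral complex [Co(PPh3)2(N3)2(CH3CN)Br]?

An octahedron has six vertices in three trans pairs; every non-trans pair is cis.
Working through the distinct placements yields 6 geometric isomers: PPh3 trans, N3 trans; PPh3 cis, N3 cis (3 arrangements, 2 chiral); PPh3 trans, N3 cis; PPh3 cis, N3 trans.
Of these, 2 lack any improper symmetry element and so occur as enantiomeric pairs, giving 6 + 2 = 8 stereoisomers in total.

8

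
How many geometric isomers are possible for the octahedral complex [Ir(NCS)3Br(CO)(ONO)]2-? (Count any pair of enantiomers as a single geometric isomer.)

4

The six octahedral sites form three mutually perpendicular trans pairs.
There are 4 geometric isomers: NCS mer (3 arrangements); NCS fac (chiral).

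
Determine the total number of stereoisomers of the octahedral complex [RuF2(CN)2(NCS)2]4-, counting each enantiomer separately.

6

There are 5 geometric isomers: F trans, CN trans, NCS trans; F cis, CN trans, NCS cis; F cis, CN cis, NCS trans; F cis, CN cis, NCS cis (chiral); F trans, CN cis, NCS cis.
One of these lacks any improper symmetry element and so occurs as an enantiomeric pair, giving 5 + 1 = 6 stereoisomers in total.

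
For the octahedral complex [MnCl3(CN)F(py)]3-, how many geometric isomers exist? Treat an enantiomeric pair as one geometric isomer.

An octahedron has six vertices in three trans pairs; every non-trans pair is cis.
Working through the distinct placements yields 4 geometric isomers: Cl mer (3 arrangements); Cl fac (chiral).

4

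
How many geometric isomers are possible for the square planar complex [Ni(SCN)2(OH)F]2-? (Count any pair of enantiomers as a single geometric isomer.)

2

A square has two trans pairs of vertices; adjacent vertices are cis.
The distinct arrangements are (2 in all): SCN cis; SCN trans.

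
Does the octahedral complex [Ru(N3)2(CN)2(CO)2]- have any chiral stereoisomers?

In an octahedral complex each vertex has one trans partner and four cis neighbours.
The distinct arrangements are (5 in all): N3 trans, CN trans, CO trans; N3 cis, CN trans, CO cis; N3 trans, CN cis, CO cis; N3 cis, CN cis, CO cis (chiral); N3 cis, CN cis, CO trans.
One of these lacks any improper symmetry element and so occurs as an enantiomeric pair, giving 5 + 1 = 6 stereoisomers in total.

yes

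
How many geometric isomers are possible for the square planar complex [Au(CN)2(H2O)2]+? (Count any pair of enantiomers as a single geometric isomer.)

2

A square has two trans pairs of vertices; adjacent vertices are cis.
The distinct arrangements are (2 in all): CN cis; CN trans.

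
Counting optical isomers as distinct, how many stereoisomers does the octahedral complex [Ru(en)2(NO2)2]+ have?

3

In an octahedral complex each vertex has one trans partner and four cis neighbours.
Each en is bidentate and must span two cis positions.
Working through the distinct placements yields 2 geometric isomers: NO2 trans; NO2 cis (chiral).
One of these lacks any improper symmetry element and so occurs as an enantiomeric pair, giving 2 + 1 = 3 stereoisomers in total.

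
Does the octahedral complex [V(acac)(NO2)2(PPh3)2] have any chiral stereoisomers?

yes

The six octahedral sites form three mutually perpendicular trans pairs.
Each acac is bidentate and must span two cis positions.
The distinct arrangements are (3 in all): NO2 trans, PPh3 cis; NO2 cis, PPh3 cis (chiral); NO2 cis, PPh3 trans.
One of these lacks any improper symmetry element and so occurs as an enantiomeric pair, giving 3 + 1 = 4 stereoisomers in total.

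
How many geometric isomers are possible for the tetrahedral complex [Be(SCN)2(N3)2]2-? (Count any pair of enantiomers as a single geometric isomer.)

In a tetrahedral complex all four positions are equivalent and every pair of ligands is adjacent — there is no cis/trans distinction.
Only one geometric arrangement is possible.

1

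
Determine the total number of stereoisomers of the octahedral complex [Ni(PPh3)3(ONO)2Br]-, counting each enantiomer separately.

The distinct arrangements are (3 in all): PPh3 mer, ONO cis; PPh3 mer, ONO trans; PPh3 fac, ONO cis.
Each arrangement has an internal mirror plane or centre of symmetry, so none is chiral.

3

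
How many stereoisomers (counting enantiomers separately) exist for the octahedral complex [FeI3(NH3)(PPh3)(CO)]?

5

In an octahedral complex each vertex has one trans partner and four cis neighbours.
Systematic placement gives 4 geometric isomers: I mer (3 arrangements); I fac (chiral).
One of these lacks any improper symmetry element and so occurs as an enantiomeric pair, giving 4 + 1 = 5 stereoisomers in total.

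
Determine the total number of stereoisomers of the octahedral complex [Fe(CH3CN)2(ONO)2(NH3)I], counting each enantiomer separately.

8

In an octahedral complex each vertex has one trans partner and four cis neighbours.
Systematic placement gives 6 geometric isomers: CH3CN trans, ONO trans; CH3CN trans, ONO cis; CH3CN cis, ONO trans; CH3CN cis, ONO cis (3 arrangements, 2 chiral).
Of these, 2 lack any improper symmetry element and so occur as enantiomeric pairs, giving 6 + 2 = 8 stereoisomers in total.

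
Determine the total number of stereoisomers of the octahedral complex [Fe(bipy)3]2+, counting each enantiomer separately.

The six octahedral sites form three mutually perpendicular trans pairs.
Each bipy is bidentate and must span two cis positions.
Only one geometric arrangement is possible; it has no improper symmetry element, so it exists as a pair of enantiomers (2 stereoisomers).

2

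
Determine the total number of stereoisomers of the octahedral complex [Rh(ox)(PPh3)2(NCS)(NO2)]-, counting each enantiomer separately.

The six octahedral sites form three mutually perpendicular trans pairs.
Each ox is bidentate and must span two cis positions.
Working through the distinct placements yields 4 geometric isomers: PPh3 cis (3 arrangements, 2 chiral); PPh3 trans.
Of these, 2 lack any improper symmetry element and so occur as enantiomeric pairs, giving 4 + 2 = 6 stereoisomers in total.

6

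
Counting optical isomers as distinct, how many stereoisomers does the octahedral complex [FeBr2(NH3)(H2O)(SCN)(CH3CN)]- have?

In an octahedral complex each vertex has one trans partner and four cis neighbours.
Placing the ligands in turn and identifying arrangements related by rotation or reflection leaves 9 distinct geometric isomers.
Of these, 6 lack any improper symmetry element and so occur as enantiomeric pairs, giving 9 + 6 = 15 stereoisomers in total.

15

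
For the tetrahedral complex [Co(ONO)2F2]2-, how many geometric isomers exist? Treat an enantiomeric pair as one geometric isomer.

In a tetrahedral complex all four positions are equivalent and every pair of ligands is adjacent — there is no cis/trans distinction.
Only one geometric arrangement is possible.

1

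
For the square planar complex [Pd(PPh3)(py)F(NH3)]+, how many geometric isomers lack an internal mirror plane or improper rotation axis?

In a square planar complex each vertex has one trans partner and two cis neighbours.
The distinct arrangements are (3 in all): (F/PPh3 trans, NH3/py trans); (F/py trans, NH3/PPh3 trans); (F/NH3 trans, PPh3/py trans).
Each arrangement has an internal mirror plane or centre of symmetry, so none is chiral.

0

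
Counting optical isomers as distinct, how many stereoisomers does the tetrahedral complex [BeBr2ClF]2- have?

1

In a tetrahedral complex all four positions are equivalent and every pair of ligands is adjacent — there is no cis/trans distinction.
Only one geometric arrangement is possible.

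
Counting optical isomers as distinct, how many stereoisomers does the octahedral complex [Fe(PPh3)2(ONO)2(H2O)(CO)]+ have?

The six octahedral sites form three mutually perpendicular trans pairs.
Working through the distinct placements yields 6 geometric isomers: PPh3 trans, ONO trans; PPh3 cis, ONO cis (3 arrangements, 2 chiral); PPh3 trans, ONO cis; PPh3 cis, ONO trans.
Of these, 2 lack any improper symmetry element and so occur as enantiomeric pairs, giving 6 + 2 = 8 stereoisomers in total.

8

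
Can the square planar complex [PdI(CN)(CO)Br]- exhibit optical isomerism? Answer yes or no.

The distinct arrangements are (3 in all): (Br/CO trans, CN/I trans); (Br/I trans, CN/CO trans); (Br/CN trans, CO/I trans).
Each arrangement has an internal mirror plane or centre of symmetry, so none is chiral.

no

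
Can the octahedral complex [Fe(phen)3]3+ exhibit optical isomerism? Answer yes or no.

The six octahedral sites form three mutually perpendicular trans pairs.
Each phen is bidentate and must span two cis positions.
Only one geometric arrangement is possible; it has no improper symmetry element, so it exists as a pair of enantiomers (2 stereoisomers).

yes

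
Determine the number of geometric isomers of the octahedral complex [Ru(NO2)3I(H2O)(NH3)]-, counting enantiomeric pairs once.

An octahedron has six vertices in three trans pairs; every non-trans pair is cis.
Systematic placement gives 4 geometric isomers: NO2 mer (3 arrangements); NO2 fac (chiral).

4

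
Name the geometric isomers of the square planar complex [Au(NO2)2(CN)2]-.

cis and trans

In a square planar complex each vertex has one trans partner and two cis neighbours.
Systematic placement gives 2 geometric isomers: NO2 cis; NO2 trans.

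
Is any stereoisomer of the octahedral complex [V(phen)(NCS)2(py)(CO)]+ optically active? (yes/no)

yes

The six octahedral sites form three mutually perpendicular trans pairs.
Each phen is bidentate and must span two cis positions.
There are 4 geometric isomers: NCS cis (3 arrangements, 2 chiral); NCS trans.
Of these, 2 lack any improper symmetry element and so occur as enantiomeric pairs, giving 4 + 2 = 6 stereoisomers in total.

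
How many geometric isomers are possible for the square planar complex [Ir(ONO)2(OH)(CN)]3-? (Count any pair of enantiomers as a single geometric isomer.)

A square has two trans pairs of vertices; adjacent vertices are cis.
Systematic placement gives 2 geometric isomers: ONO cis; ONO trans.

2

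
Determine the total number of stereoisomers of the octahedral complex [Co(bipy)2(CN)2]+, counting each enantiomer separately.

3

In an octahedral complex each vertex has one trans partner and four cis neighbours.
Each bipy is bidentate and must span two cis positions.
There are 2 geometric isomers: CN trans; CN cis (chiral).
One of these lacks any improper symmetry element and so occurs as an enantiomeric pair, giving 2 + 1 = 3 stereoisomers in total.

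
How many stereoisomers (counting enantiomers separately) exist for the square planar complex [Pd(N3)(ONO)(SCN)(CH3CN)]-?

A square has two trans pairs of vertices; adjacent vertices are cis.
Working through the distinct placements yields 3 geometric isomers: (CH3CN/ONO trans, N3/SCN trans); (CH3CN/SCN trans, N3/ONO trans); (CH3CN/N3 trans, ONO/SCN trans).
Each arrangement has an internal mirror plane or centre of symmetry, so none is chiral.

3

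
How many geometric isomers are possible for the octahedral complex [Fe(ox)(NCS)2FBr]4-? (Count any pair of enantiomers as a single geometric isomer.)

4

An octahedron has six vertices in three trans pairs; every non-trans pair is cis.
Each ox is bidentate and must span two cis positions.
Working through the distinct placements yields 4 geometric isomers: NCS cis (3 arrangements, 2 chiral); NCS trans.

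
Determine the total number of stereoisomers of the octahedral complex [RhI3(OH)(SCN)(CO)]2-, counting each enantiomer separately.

The six octahedral sites form three mutually perpendicular trans pairs.
There are 4 geometric isomers: I mer (3 arrangements); I fac (chiral).
One of these lacks any improper symmetry element and so occurs as an enantiomeric pair, giving 4 + 1 = 5 stereoisomers in total.

5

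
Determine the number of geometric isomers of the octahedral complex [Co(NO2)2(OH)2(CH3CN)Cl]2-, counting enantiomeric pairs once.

An octahedron has six vertices in three trans pairs; every non-trans pair is cis.
Working through the distinct placements yields 6 geometric isomers: NO2 trans, OH trans; NO2 cis, OH cis (3 arrangements, 2 chiral); NO2 cis, OH trans; NO2 trans, OH cis.

6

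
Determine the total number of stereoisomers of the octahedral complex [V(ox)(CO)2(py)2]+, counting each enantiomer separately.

4

Each ox is bidentate and must span two cis positions.
Working through the distinct placements yields 3 geometric isomers: CO trans, py cis; CO cis, py trans; CO cis, py cis (chiral).
One of these lacks any improper symmetry element and so occurs as an enantiomeric pair, giving 3 + 1 = 4 stereoisomers in total.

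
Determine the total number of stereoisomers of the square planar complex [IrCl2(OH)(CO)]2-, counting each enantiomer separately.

2

In a square planar complex each vertex has one trans partner and two cis neighbours.
Working through the distinct placements yields 2 geometric isomers: Cl cis; Cl trans.
Each arrangement has an internal mirror plane or centre of symmetry, so none is chiral.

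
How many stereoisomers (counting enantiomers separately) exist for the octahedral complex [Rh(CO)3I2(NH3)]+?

3

An octahedron has six vertices in three trans pairs; every non-trans pair is cis.
There are 3 geometric isomers: CO mer, I cis; CO mer, I trans; CO fac, I cis.
Each arrangement has an internal mirror plane or centre of symmetry, so none is chiral.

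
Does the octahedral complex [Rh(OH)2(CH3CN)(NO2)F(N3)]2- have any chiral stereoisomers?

yes

An octahedron has six vertices in three trans pairs; every non-trans pair is cis.
Systematic enumeration (placing each ligand type in turn and discarding arrangements equivalent by rotation or reflection) gives 9 geometric isomers.
Of these, 6 lack any improper symmetry element and so occur as enantiomeric pairs, giving 9 + 6 = 15 stereoisomers in total.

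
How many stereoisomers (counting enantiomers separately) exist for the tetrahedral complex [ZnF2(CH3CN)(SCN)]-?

1

In a tetrahedral complex all four positions are equivalent and every pair of ligands is adjacent — there is no cis/trans distinction.
Only one geometric arrangement is possible.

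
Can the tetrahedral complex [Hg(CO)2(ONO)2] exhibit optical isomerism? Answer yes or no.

In a tetrahedral complex all four positions are equivalent and every pair of ligands is adjacent — there is no cis/trans distinction.
Only one geometric arrangement is possible.

no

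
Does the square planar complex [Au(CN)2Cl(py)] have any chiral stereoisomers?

no

In a square planar complex each vertex has one trans partner and two cis neighbours.
The distinct arrangements are (2 in all): CN cis; CN trans.
Each arrangement has an internal mirror plane or centre of symmetry, so none is chiral.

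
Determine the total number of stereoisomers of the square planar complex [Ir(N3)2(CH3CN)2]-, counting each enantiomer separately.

2

In a square planar complex each vertex has one trans partner and two cis neighbours.
Systematic placement gives 2 geometric isomers: N3 cis; N3 trans.
Each arrangement has an internal mirror plane or centre of symmetry, so none is chiral.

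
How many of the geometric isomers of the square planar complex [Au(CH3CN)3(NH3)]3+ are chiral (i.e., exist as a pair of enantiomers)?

A square has two trans pairs of vertices; adjacent vertices are cis.
Only one geometric arrangement is possible.

0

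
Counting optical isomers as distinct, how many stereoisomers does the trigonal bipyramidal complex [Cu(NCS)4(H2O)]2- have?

Systematic placement gives 2 geometric isomers: H2O axial; H2O equatorial.
Each arrangement has an internal mirror plane or centre of symmetry, so none is chiral.

2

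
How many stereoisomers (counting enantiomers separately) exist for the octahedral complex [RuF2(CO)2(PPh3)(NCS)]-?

The six octahedral sites form three mutually perpendicular trans pairs.
There are 6 geometric isomers: F trans, CO trans; F cis, CO trans; F cis, CO cis (3 arrangements, 2 chiral); F trans, CO cis.
Of these, 2 lack any improper symmetry element and so occur as enantiomeric pairs, giving 6 + 2 = 8 stereoisomers in total.

8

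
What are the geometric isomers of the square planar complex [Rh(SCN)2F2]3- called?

cis and trans

Systematic placement gives 2 geometric isomers: SCN cis; SCN trans.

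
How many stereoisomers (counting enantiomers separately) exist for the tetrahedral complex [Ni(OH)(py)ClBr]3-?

2

In a tetrahedral complex all four positions are equivalent and every pair of ligands is adjacent — there is no cis/trans distinction.
Only one geometric arrangement is possible; it has no improper symmetry element, so it exists as a pair of enantiomers (2 stereoisomers).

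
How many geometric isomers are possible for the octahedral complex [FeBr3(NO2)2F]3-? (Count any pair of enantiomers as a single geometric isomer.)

3

The six octahedral sites form three mutually perpendicular trans pairs.
Working through the distinct placements yields 3 geometric isomers: Br mer, NO2 trans; Br mer, NO2 cis; Br fac, NO2 cis.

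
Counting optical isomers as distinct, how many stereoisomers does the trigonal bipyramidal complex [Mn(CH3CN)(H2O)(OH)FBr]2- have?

20

In a trigonal bipyramid the two axial positions differ from the three equatorial ones.
Exhaustive case analysis gives 10 geometric isomers.
Of these, 10 lack any improper symmetry element and so occur as enantiomeric pairs, giving 10 + 10 = 20 stereoisomers in total.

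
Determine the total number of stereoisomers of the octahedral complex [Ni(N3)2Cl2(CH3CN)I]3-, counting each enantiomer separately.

Systematic placement gives 6 geometric isomers: N3 trans, Cl cis; N3 cis, Cl cis (3 arrangements, 2 chiral); N3 trans, Cl trans; N3 cis, Cl trans.
Of these, 2 lack any improper symmetry element and so occur as enantiomeric pairs, giving 6 + 2 = 8 stereoisomers in total.

8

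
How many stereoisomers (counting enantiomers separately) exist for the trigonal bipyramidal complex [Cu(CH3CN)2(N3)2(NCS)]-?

In a trigonal bipyramid the two axial positions differ from the three equatorial ones.
Systematic enumeration (placing each ligand type in turn and discarding arrangements equivalent by rotation or reflection) gives 5 geometric isomers.
One of these lacks any improper symmetry element and so occurs as an enantiomeric pair, giving 5 + 1 = 6 stereoisomers in total.

6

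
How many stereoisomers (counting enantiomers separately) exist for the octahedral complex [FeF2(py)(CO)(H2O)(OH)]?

15

In an octahedral complex each vertex has one trans partner and four cis neighbours.
Exhaustive case analysis gives 9 geometric isomers.
Of these, 6 lack any improper symmetry element and so occur as enantiomeric pairs, giving 9 + 6 = 15 stereoisomers in total.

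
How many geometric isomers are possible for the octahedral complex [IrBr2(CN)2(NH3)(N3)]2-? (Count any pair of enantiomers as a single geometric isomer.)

An octahedron has six vertices in three trans pairs; every non-trans pair is cis.
Systematic placement gives 6 geometric isomers: Br trans, CN trans; Br trans, CN cis; Br cis, CN cis (3 arrangements, 2 chiral); Br cis, CN trans.

6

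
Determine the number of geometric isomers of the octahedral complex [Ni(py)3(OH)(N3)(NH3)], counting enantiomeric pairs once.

4

An octahedron has six vertices in three trans pairs; every non-trans pair is cis.
Systematic placement gives 4 geometric isomers: py mer (3 arrangements); py fac (chiral).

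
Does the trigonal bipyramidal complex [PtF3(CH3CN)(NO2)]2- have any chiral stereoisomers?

In a trigonal bipyramid the two axial positions differ from the three equatorial ones.
Systematic placement gives 4 geometric isomers: CH3CN axial, NO2 equatorial; CH3CN axial, NO2 axial; CH3CN equatorial, NO2 equatorial; CH3CN equatorial, NO2 axial.
Each arrangement has an internal mirror plane or centre of symmetry, so none is chiral.

no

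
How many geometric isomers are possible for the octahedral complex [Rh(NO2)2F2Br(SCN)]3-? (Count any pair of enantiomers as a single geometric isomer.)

6

There are 6 geometric isomers: NO2 cis, F cis (3 arrangements, 2 chiral); NO2 trans, F cis; NO2 cis, F trans; NO2 trans, F trans.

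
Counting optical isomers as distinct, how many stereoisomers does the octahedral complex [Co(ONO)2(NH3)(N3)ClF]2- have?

The six octahedral sites form three mutually perpendicular trans pairs.
Exhaustive case analysis gives 9 geometric isomers.
Of these, 6 lack any improper symmetry element and so occur as enantiomeric pairs, giving 9 + 6 = 15 stereoisomers in total.

15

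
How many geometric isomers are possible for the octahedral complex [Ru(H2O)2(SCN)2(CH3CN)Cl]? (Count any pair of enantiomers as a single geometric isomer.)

6

Working through the distinct placements yields 6 geometric isomers: H2O trans, SCN trans; H2O cis, SCN cis (3 arrangements, 2 chiral); H2O cis, SCN trans; H2O trans, SCN cis.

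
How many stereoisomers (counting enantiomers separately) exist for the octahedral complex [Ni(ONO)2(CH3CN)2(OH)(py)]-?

The six octahedral sites form three mutually perpendicular trans pairs.
The distinct arrangements are (6 in all): ONO cis, CH3CN trans; ONO trans, CH3CN trans; ONO cis, CH3CN cis (3 arrangements, 2 chiral); ONO trans, CH3CN cis.
Of these, 2 lack any improper symmetry element and so occur as enantiomeric pairs, giving 6 + 2 = 8 stereoisomers in total.

8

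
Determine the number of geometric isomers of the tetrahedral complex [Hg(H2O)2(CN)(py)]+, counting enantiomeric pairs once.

1

Only one geometric arrangement is possible.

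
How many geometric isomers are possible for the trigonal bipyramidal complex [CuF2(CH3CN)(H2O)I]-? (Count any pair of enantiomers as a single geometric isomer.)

In a trigonal bipyramid the two axial positions differ from the three equatorial ones.
Exhaustive case analysis gives 7 geometric isomers.

7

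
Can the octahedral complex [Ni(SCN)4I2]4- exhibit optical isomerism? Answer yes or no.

In an octahedral complex each vertex has one trans partner and four cis neighbours.
The distinct arrangements are (2 in all): I trans; I cis.
Each arrangement has an internal mirror plane or centre of symmetry, so none is chiral.

no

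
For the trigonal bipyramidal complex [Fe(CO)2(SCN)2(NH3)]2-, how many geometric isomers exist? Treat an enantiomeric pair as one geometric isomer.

5

Systematic enumeration (placing each ligand type in turn and discarding arrangements equivalent by rotation or reflection) gives 5 geometric isomers.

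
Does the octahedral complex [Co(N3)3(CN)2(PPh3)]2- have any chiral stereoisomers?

no

Working through the distinct placements yields 3 geometric isomers: N3 mer, CN trans; N3 fac, CN cis; N3 mer, CN cis.
Each arrangement has an internal mirror plane or centre of symmetry, so none is chiral.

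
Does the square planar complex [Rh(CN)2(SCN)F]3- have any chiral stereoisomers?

no

In a square planar complex each vertex has one trans partner and two cis neighbours.
Working through the distinct placements yields 2 geometric isomers: CN cis; CN trans.
Each arrangement has an internal mirror plane or centre of symmetry, so none is chiral.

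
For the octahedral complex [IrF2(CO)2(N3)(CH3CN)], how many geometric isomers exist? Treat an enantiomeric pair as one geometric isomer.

6

Systematic placement gives 6 geometric isomers: F cis, CO cis (3 arrangements, 2 chiral); F trans, CO cis; F cis, CO trans; F trans, CO trans.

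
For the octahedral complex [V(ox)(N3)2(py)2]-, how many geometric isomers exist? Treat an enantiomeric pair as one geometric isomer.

The six octahedral sites form three mutually perpendicular trans pairs.
Each ox is bidentate and must span two cis positions.
The distinct arrangements are (3 in all): N3 trans, py cis; N3 cis, py trans; N3 cis, py cis (chiral).

3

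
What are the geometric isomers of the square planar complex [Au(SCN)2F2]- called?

The distinct arrangements are (2 in all): SCN cis; SCN trans.

cis and trans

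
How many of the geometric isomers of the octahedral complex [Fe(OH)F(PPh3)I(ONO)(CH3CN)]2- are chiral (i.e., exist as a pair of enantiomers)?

15

Placing the ligands in turn and identifying arrangements related by rotation or reflection leaves 15 distinct geometric isomers.
Of these, 15 lack any improper symmetry element and so occur as enantiomeric pairs, giving 15 + 15 = 30 stereoisomers in total.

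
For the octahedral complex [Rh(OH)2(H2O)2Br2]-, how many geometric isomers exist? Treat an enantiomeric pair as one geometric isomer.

5

An octahedron has six vertices in three trans pairs; every non-trans pair is cis.
Systematic placement gives 5 geometric isomers: OH trans, H2O trans, Br trans; OH cis, H2O cis, Br trans; OH trans, H2O cis, Br cis; OH cis, H2O cis, Br cis (chiral); OH cis, H2O trans, Br cis.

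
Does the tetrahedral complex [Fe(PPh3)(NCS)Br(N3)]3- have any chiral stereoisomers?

All four vertices of a tetrahedron are equivalent and mutually adjacent, so cis/trans isomerism cannot arise.
Only one geometric arrangement is possible; it has no improper symmetry element, so it exists as a pair of enantiomers (2 stereoisomers).

yes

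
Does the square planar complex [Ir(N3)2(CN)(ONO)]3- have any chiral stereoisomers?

In a square planar complex each vertex has one trans partner and two cis neighbours.
There are 2 geometric isomers: N3 cis; N3 trans.
Each arrangement has an internal mirror plane or centre of symmetry, so none is chiral.

no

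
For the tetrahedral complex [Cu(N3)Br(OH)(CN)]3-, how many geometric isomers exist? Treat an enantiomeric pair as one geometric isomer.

Only one geometric arrangement is possible; it has no improper symmetry element, so it exists as a pair of enantiomers (2 stereoisomers).

1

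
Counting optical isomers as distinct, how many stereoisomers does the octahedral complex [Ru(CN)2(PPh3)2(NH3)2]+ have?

6

Working through the distinct placements yields 5 geometric isomers: CN trans, PPh3 trans, NH3 trans; CN trans, PPh3 cis, NH3 cis; CN cis, PPh3 trans, NH3 cis; CN cis, PPh3 cis, NH3 cis (chiral); CN cis, PPh3 cis, NH3 trans.
One of these lacks any improper symmetry element and so occurs as an enantiomeric pair, giving 5 + 1 = 6 stereoisomers in total.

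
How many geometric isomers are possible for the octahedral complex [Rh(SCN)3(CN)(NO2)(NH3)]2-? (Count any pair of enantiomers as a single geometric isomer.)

4

The distinct arrangements are (4 in all): SCN mer (3 arrangements); SCN fac (chiral).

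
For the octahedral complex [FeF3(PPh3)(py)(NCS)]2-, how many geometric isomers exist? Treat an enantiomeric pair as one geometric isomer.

4

An octahedron has six vertices in three trans pairs; every non-trans pair is cis.
There are 4 geometric isomers: F mer (3 arrangements); F fac (chiral).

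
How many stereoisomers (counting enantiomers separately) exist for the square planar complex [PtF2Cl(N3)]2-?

A square has two trans pairs of vertices; adjacent vertices are cis.
Systematic placement gives 2 geometric isomers: F cis; F trans.
Each arrangement has an internal mirror plane or centre of symmetry, so none is chiral.

2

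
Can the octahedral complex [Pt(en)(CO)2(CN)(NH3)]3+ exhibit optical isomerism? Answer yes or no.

The six octahedral sites form three mutually perpendicular trans pairs.
Each en is bidentate and must span two cis positions.
Systematic placement gives 4 geometric isomers: CO cis (3 arrangements, 2 chiral); CO trans.
Of these, 2 lack any improper symmetry element and so occur as enantiomeric pairs, giving 4 + 2 = 6 stereoisomers in total.

yes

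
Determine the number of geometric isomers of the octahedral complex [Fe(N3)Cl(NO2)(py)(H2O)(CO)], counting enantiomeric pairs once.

15

An octahedron has six vertices in three trans pairs; every non-trans pair is cis.
Exhaustive case analysis gives 15 geometric isomers.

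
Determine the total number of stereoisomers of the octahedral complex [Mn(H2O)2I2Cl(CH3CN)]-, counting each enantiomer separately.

In an octahedral complex each vertex has one trans partner and four cis neighbours.
There are 6 geometric isomers: H2O trans, I trans; H2O cis, I cis (3 arrangements, 2 chiral); H2O cis, I trans; H2O trans, I cis.
Of these, 2 lack any improper symmetry element and so occur as enantiomeric pairs, giving 6 + 2 = 8 stereoisomers in total.

8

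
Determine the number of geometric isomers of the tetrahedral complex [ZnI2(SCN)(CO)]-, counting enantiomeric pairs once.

1

Only one geometric arrangement is possible.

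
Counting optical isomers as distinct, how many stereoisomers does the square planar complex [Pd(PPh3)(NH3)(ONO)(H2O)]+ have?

3

In a square planar complex each vertex has one trans partner and two cis neighbours.
The distinct arrangements are (3 in all): (H2O/ONO trans, NH3/PPh3 trans); (H2O/PPh3 trans, NH3/ONO trans); (H2O/NH3 trans, ONO/PPh3 trans).
Each arrangement has an internal mirror plane or centre of symmetry, so none is chiral.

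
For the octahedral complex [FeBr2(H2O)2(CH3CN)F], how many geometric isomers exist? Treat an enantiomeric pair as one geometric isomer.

6

The six octahedral sites form three mutually perpendicular trans pairs.
There are 6 geometric isomers: Br trans, H2O trans; Br trans, H2O cis; Br cis, H2O trans; Br cis, H2O cis (3 arrangements, 2 chiral).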